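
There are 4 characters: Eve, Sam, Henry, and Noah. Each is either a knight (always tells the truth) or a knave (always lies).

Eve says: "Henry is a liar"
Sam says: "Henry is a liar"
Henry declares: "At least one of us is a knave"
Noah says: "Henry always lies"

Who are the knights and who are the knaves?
Eve is a knave.
Sam is a knave.
Henry is a knight.
Noah is a knave.

Verification:
- Eve (knave) says "Henry is a liar" - this is FALSE (a lie) because Henry is a knight.
- Sam (knave) says "Henry is a liar" - this is FALSE (a lie) because Henry is a knight.
- Henry (knight) says "At least one of us is a knave" - this is TRUE because Eve, Sam, and Noah are knaves.
- Noah (knave) says "Henry always lies" - this is FALSE (a lie) because Henry is a knight.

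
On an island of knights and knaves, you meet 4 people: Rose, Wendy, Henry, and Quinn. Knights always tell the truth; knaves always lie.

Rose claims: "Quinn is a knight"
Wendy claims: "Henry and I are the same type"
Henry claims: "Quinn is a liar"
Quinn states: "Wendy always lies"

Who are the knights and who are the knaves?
Rose is a knave.
Wendy is a knight.
Henry is a knight.
Quinn is a knave.

Verification:
- Rose (knave) says "Quinn is a knight" - this is FALSE (a lie) because Quinn is a knave.
- Wendy (knight) says "Henry and I are the same type" - this is TRUE because Wendy is a knight and Henry is a knight.
- Henry (knight) says "Quinn is a liar" - this is TRUE because Quinn is a knave.
- Quinn (knave) says "Wendy always lies" - this is FALSE (a lie) because Wendy is a knight.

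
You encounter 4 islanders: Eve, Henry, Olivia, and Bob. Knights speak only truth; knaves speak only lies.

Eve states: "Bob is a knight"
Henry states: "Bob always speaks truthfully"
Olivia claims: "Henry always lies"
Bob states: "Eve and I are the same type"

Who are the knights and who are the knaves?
Eve is a knight.
Henry is a knight.
Olivia is a knave.
Bob is a knight.

Verification:
- Eve (knight) says "Bob is a knight" - this is TRUE because Bob is a knight.
- Henry (knight) says "Bob always speaks truthfully" - this is TRUE because Bob is a knight.
- Olivia (knave) says "Henry always lies" - this is FALSE (a lie) because Henry is a knight.
- Bob (knight) says "Eve and I are the same type" - this is TRUE because Bob is a knight and Eve is a knight.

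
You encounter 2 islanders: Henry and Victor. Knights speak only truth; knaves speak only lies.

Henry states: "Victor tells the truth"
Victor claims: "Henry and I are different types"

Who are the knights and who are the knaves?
Henry is a knave.
Victor is a knave.

Verification:
- Henry (knave) says "Victor tells the truth" - this is FALSE (a lie) because Victor is a knave.
- Victor (knave) says "Henry and I are different types" - this is FALSE (a lie) because Victor is a knave and Henry is a knave.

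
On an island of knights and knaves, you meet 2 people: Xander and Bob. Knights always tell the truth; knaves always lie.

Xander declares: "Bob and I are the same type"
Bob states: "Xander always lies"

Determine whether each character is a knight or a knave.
Xander is a knave.
Bob is a knight.

Verification:
- Xander (knave) says "Bob and I are the same type" - this is FALSE (a lie) because Xander is a knave and Bob is a knight.
- Bob (knight) says "Xander always lies" - this is TRUE because Xander is a knave.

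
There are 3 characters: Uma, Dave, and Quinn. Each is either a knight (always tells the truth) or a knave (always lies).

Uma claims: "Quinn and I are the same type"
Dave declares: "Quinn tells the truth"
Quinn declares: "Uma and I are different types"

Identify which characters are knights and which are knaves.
Uma is a knave.
Dave is a knight.
Quinn is a knight.

Verification:
- Uma (knave) says "Quinn and I are the same type" - this is FALSE (a lie) because Uma is a knave and Quinn is a knight.
- Dave (knight) says "Quinn tells the truth" - this is TRUE because Quinn is a knight.
- Quinn (knight) says "Uma and I are different types" - this is TRUE because Quinn is a knight and Uma is a knave.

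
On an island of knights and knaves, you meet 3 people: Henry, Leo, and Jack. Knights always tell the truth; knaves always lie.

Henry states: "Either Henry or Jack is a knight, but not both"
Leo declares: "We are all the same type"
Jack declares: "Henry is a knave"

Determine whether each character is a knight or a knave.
Henry is a knight.
Leo is a knave.
Jack is a knave.

Verification:
- Henry (knight) says "Either Henry or Jack is a knight, but not both" - this is TRUE because Henry is a knight and Jack is a knave.
- Leo (knave) says "We are all the same type" - this is FALSE (a lie) because Henry is a knight and Leo and Jack are knaves.
- Jack (knave) says "Henry is a knave" - this is FALSE (a lie) because Henry is a knight.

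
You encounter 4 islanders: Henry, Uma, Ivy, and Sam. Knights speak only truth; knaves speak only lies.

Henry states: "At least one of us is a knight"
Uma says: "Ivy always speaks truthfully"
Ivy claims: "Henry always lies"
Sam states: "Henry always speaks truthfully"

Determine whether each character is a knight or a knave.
Henry is a knight.
Uma is a knave.
Ivy is a knave.
Sam is a knight.

Verification:
- Henry (knight) says "At least one of us is a knight" - this is TRUE because Henry and Sam are knights.
- Uma (knave) says "Ivy always speaks truthfully" - this is FALSE (a lie) because Ivy is a knave.
- Ivy (knave) says "Henry always lies" - this is FALSE (a lie) because Henry is a knight.
- Sam (knight) says "Henry always speaks truthfully" - this is TRUE because Henry is a knight.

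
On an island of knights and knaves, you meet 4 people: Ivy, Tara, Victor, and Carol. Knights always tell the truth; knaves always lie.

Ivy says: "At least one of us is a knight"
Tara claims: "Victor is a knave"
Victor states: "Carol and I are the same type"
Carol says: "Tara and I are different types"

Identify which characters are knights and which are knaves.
Ivy is a knight.
Tara is a knave.
Victor is a knight.
Carol is a knight.

Verification:
- Ivy (knight) says "At least one of us is a knight" - this is TRUE because Ivy, Victor, and Carol are knights.
- Tara (knave) says "Victor is a knave" - this is FALSE (a lie) because Victor is a knight.
- Victor (knight) says "Carol and I are the same type" - this is TRUE because Victor is a knight and Carol is a knight.
- Carol (knight) says "Tara and I are different types" - this is TRUE because Carol is a knight and Tara is a knave.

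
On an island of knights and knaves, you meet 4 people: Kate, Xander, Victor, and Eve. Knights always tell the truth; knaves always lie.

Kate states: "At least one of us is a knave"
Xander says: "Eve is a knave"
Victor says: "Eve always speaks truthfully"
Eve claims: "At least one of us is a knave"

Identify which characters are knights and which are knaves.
Kate is a knight.
Xander is a knave.
Victor is a knight.
Eve is a knight.

Verification:
- Kate (knight) says "At least one of us is a knave" - this is TRUE because Xander is a knave.
- Xander (knave) says "Eve is a knave" - this is FALSE (a lie) because Eve is a knight.
- Victor (knight) says "Eve always speaks truthfully" - this is TRUE because Eve is a knight.
- Eve (knight) says "At least one of us is a knave" - this is TRUE because Xander is a knave.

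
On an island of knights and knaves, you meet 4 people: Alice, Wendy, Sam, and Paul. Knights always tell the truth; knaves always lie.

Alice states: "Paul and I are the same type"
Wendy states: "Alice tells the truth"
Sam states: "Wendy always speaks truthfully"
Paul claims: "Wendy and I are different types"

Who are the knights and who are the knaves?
Alice is a knave.
Wendy is a knave.
Sam is a knave.
Paul is a knight.

Verification:
- Alice (knave) says "Paul and I are the same type" - this is FALSE (a lie) because Alice is a knave and Paul is a knight.
- Wendy (knave) says "Alice tells the truth" - this is FALSE (a lie) because Alice is a knave.
- Sam (knave) says "Wendy always speaks truthfully" - this is FALSE (a lie) because Wendy is a knave.
- Paul (knight) says "Wendy and I are different types" - this is TRUE because Paul is a knight and Wendy is a knave.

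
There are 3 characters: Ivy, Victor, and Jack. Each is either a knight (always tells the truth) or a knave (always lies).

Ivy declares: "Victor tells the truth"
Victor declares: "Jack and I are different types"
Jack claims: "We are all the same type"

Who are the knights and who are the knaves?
Ivy is a knight.
Victor is a knight.
Jack is a knave.

Verification:
- Ivy (knight) says "Victor tells the truth" - this is TRUE because Victor is a knight.
- Victor (knight) says "Jack and I are different types" - this is TRUE because Victor is a knight and Jack is a knave.
- Jack (knave) says "We are all the same type" - this is FALSE (a lie) because Ivy and Victor are knights and Jack is a knave.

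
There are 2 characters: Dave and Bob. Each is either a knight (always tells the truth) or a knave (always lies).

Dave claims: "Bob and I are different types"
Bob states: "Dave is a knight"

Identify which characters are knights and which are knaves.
Dave is a knave.
Bob is a knave.

Verification:
- Dave (knave) says "Bob and I are different types" - this is FALSE (a lie) because Dave is a knave and Bob is a knave.
- Bob (knave) says "Dave is a knight" - this is FALSE (a lie) because Dave is a knave.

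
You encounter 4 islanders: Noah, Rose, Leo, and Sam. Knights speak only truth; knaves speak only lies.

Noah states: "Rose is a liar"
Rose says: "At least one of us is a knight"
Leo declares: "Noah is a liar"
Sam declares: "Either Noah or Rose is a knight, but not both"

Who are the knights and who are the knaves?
Noah is a knave.
Rose is a knight.
Leo is a knight.
Sam is a knight.

Verification:
- Noah (knave) says "Rose is a liar" - this is FALSE (a lie) because Rose is a knight.
- Rose (knight) says "At least one of us is a knight" - this is TRUE because Rose, Leo, and Sam are knights.
- Leo (knight) says "Noah is a liar" - this is TRUE because Noah is a knave.
- Sam (knight) says "Either Noah or Rose is a knight, but not both" - this is TRUE because Noah is a knave and Rose is a knight.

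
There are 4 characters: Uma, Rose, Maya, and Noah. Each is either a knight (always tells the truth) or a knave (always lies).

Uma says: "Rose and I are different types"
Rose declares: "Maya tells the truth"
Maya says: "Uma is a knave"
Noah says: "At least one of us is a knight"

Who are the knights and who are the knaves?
Uma is a knight.
Rose is a knave.
Maya is a knave.
Noah is a knight.

Verification:
- Uma (knight) says "Rose and I are different types" - this is TRUE because Uma is a knight and Rose is a knave.
- Rose (knave) says "Maya tells the truth" - this is FALSE (a lie) because Maya is a knave.
- Maya (knave) says "Uma is a knave" - this is FALSE (a lie) because Uma is a knight.
- Noah (knight) says "At least one of us is a knight" - this is TRUE because Uma and Noah are knights.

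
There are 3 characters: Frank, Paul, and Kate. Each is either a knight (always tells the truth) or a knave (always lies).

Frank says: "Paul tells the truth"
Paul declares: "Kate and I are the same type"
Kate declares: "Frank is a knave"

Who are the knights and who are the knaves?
Frank is a knave.
Paul is a knave.
Kate is a knight.

Verification:
- Frank (knave) says "Paul tells the truth" - this is FALSE (a lie) because Paul is a knave.
- Paul (knave) says "Kate and I are the same type" - this is FALSE (a lie) because Paul is a knave and Kate is a knight.
- Kate (knight) says "Frank is a knave" - this is TRUE because Frank is a knave.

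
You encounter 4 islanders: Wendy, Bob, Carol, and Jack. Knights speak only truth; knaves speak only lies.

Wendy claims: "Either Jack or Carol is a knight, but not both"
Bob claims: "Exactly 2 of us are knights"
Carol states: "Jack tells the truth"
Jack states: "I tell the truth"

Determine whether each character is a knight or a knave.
Wendy is a knave.
Bob is a knave.
Carol is a knave.
Jack is a knave.

Verification:
- Wendy (knave) says "Either Jack or Carol is a knight, but not both" - this is FALSE (a lie) because Jack is a knave and Carol is a knave.
- Bob (knave) says "Exactly 2 of us are knights" - this is FALSE (a lie) because there are 0 knights.
- Carol (knave) says "Jack tells the truth" - this is FALSE (a lie) because Jack is a knave.
- Jack (knave) says "I tell the truth" - this is FALSE (a lie) because Jack is a knave.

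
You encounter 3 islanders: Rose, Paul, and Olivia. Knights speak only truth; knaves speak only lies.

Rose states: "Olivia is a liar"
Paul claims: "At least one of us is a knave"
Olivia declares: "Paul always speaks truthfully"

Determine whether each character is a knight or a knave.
Rose is a knave.
Paul is a knight.
Olivia is a knight.

Verification:
- Rose (knave) says "Olivia is a liar" - this is FALSE (a lie) because Olivia is a knight.
- Paul (knight) says "At least one of us is a knave" - this is TRUE because Rose is a knave.
- Olivia (knight) says "Paul always speaks truthfully" - this is TRUE because Paul is a knight.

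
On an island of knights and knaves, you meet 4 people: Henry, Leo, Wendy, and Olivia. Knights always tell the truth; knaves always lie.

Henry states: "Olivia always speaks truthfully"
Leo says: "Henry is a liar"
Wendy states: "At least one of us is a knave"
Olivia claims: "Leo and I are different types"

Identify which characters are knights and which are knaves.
Henry is a knight.
Leo is a knave.
Wendy is a knight.
Olivia is a knight.

Verification:
- Henry (knight) says "Olivia always speaks truthfully" - this is TRUE because Olivia is a knight.
- Leo (knave) says "Henry is a liar" - this is FALSE (a lie) because Henry is a knight.
- Wendy (knight) says "At least one of us is a knave" - this is TRUE because Leo is a knave.
- Olivia (knight) says "Leo and I are different types" - this is TRUE because Olivia is a knight and Leo is a knave.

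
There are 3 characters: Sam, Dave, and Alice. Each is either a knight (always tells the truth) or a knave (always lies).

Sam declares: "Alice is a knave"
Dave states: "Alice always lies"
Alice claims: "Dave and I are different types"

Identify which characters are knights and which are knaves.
Sam is a knave.
Dave is a knave.
Alice is a knight.

Verification:
- Sam (knave) says "Alice is a knave" - this is FALSE (a lie) because Alice is a knight.
- Dave (knave) says "Alice always lies" - this is FALSE (a lie) because Alice is a knight.
- Alice (knight) says "Dave and I are different types" - this is TRUE because Alice is a knight and Dave is a knave.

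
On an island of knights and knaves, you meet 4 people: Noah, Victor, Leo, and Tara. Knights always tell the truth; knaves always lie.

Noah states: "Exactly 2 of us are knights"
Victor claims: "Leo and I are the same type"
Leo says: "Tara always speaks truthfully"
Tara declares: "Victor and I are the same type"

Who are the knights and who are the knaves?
Noah is a knave.
Victor is a knight.
Leo is a knight.
Tara is a knight.

Verification:
- Noah (knave) says "Exactly 2 of us are knights" - this is FALSE (a lie) because there are 3 knights.
- Victor (knight) says "Leo and I are the same type" - this is TRUE because Victor is a knight and Leo is a knight.
- Leo (knight) says "Tara always speaks truthfully" - this is TRUE because Tara is a knight.
- Tara (knight) says "Victor and I are the same type" - this is TRUE because Tara is a knight and Victor is a knight.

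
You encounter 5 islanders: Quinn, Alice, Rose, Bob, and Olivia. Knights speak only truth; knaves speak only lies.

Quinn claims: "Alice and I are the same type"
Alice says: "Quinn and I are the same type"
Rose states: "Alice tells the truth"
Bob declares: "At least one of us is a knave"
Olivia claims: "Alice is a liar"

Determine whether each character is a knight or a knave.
Quinn is a knight.
Alice is a knight.
Rose is a knight.
Bob is a knight.
Olivia is a knave.

Verification:
- Quinn (knight) says "Alice and I are the same type" - this is TRUE because Quinn is a knight and Alice is a knight.
- Alice (knight) says "Quinn and I are the same type" - this is TRUE because Alice is a knight and Quinn is a knight.
- Rose (knight) says "Alice tells the truth" - this is TRUE because Alice is a knight.
- Bob (knight) says "At least one of us is a knave" - this is TRUE because Olivia is a knave.
- Olivia (knave) says "Alice is a liar" - this is FALSE (a lie) because Alice is a knight.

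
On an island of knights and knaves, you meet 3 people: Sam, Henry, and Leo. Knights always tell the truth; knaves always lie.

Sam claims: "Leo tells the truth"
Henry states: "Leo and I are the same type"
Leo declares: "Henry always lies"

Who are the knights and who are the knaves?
Sam is a knight.
Henry is a knave.
Leo is a knight.

Verification:
- Sam (knight) says "Leo tells the truth" - this is TRUE because Leo is a knight.
- Henry (knave) says "Leo and I are the same type" - this is FALSE (a lie) because Henry is a knave and Leo is a knight.
- Leo (knight) says "Henry always lies" - this is TRUE because Henry is a knave.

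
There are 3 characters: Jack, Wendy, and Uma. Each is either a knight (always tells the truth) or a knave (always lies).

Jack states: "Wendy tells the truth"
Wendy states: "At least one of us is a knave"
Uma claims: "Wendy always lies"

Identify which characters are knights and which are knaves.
Jack is a knight.
Wendy is a knight.
Uma is a knave.

Verification:
- Jack (knight) says "Wendy tells the truth" - this is TRUE because Wendy is a knight.
- Wendy (knight) says "At least one of us is a knave" - this is TRUE because Uma is a knave.
- Uma (knave) says "Wendy always lies" - this is FALSE (a lie) because Wendy is a knight.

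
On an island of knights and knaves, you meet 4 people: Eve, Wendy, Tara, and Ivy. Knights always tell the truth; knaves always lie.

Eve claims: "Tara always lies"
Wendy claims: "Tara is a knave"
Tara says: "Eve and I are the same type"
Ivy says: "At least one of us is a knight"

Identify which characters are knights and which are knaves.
Eve is a knight.
Wendy is a knight.
Tara is a knave.
Ivy is a knight.

Verification:
- Eve (knight) says "Tara always lies" - this is TRUE because Tara is a knave.
- Wendy (knight) says "Tara is a knave" - this is TRUE because Tara is a knave.
- Tara (knave) says "Eve and I are the same type" - this is FALSE (a lie) because Tara is a knave and Eve is a knight.
- Ivy (knight) says "At least one of us is a knight" - this is TRUE because Eve, Wendy, and Ivy are knights.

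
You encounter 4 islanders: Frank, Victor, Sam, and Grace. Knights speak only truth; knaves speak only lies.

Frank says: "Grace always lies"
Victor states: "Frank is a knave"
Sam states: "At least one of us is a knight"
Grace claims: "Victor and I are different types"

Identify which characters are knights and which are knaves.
Frank is a knight.
Victor is a knave.
Sam is a knight.
Grace is a knave.

Verification:
- Frank (knight) says "Grace always lies" - this is TRUE because Grace is a knave.
- Victor (knave) says "Frank is a knave" - this is FALSE (a lie) because Frank is a knight.
- Sam (knight) says "At least one of us is a knight" - this is TRUE because Frank and Sam are knights.
- Grace (knave) says "Victor and I are different types" - this is FALSE (a lie) because Grace is a knave and Victor is a knave.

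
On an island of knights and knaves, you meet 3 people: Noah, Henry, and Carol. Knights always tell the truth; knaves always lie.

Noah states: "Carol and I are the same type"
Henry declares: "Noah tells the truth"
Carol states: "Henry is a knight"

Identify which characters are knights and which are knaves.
Noah is a knight.
Henry is a knight.
Carol is a knight.

Verification:
- Noah (knight) says "Carol and I are the same type" - this is TRUE because Noah is a knight and Carol is a knight.
- Henry (knight) says "Noah tells the truth" - this is TRUE because Noah is a knight.
- Carol (knight) says "Henry is a knight" - this is TRUE because Henry is a knight.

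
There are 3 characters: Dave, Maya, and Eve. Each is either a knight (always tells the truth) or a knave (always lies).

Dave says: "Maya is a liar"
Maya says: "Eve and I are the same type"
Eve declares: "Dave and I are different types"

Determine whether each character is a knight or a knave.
Dave is a knave.
Maya is a knight.
Eve is a knight.

Verification:
- Dave (knave) says "Maya is a liar" - this is FALSE (a lie) because Maya is a knight.
- Maya (knight) says "Eve and I are the same type" - this is TRUE because Maya is a knight and Eve is a knight.
- Eve (knight) says "Dave and I are different types" - this is TRUE because Eve is a knight and Dave is a knave.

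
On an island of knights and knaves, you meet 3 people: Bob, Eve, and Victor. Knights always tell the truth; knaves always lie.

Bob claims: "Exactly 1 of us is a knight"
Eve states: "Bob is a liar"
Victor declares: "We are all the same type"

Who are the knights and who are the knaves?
Bob is a knight.
Eve is a knave.
Victor is a knave.

Verification:
- Bob (knight) says "Exactly 1 of us is a knight" - this is TRUE because there are 1 knights.
- Eve (knave) says "Bob is a liar" - this is FALSE (a lie) because Bob is a knight.
- Victor (knave) says "We are all the same type" - this is FALSE (a lie) because Bob is a knight and Eve and Victor are knaves.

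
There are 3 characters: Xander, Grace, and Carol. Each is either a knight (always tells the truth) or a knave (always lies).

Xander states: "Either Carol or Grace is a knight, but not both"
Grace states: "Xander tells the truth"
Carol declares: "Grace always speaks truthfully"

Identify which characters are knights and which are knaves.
Xander is a knave.
Grace is a knave.
Carol is a knave.

Verification:
- Xander (knave) says "Either Carol or Grace is a knight, but not both" - this is FALSE (a lie) because Carol is a knave and Grace is a knave.
- Grace (knave) says "Xander tells the truth" - this is FALSE (a lie) because Xander is a knave.
- Carol (knave) says "Grace always speaks truthfully" - this is FALSE (a lie) because Grace is a knave.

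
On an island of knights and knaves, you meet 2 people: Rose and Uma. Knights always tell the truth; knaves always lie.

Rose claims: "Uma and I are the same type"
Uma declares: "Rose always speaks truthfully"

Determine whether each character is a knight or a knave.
Rose is a knight.
Uma is a knight.

Verification:
- Rose (knight) says "Uma and I are the same type" - this is TRUE because Rose is a knight and Uma is a knight.
- Uma (knight) says "Rose always speaks truthfully" - this is TRUE because Rose is a knight.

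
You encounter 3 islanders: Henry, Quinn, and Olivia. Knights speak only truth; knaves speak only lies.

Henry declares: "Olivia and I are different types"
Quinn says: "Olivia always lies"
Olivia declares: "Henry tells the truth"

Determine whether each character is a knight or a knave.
Henry is a knave.
Quinn is a knight.
Olivia is a knave.

Verification:
- Henry (knave) says "Olivia and I are different types" - this is FALSE (a lie) because Henry is a knave and Olivia is a knave.
- Quinn (knight) says "Olivia always lies" - this is TRUE because Olivia is a knave.
- Olivia (knave) says "Henry tells the truth" - this is FALSE (a lie) because Henry is a knave.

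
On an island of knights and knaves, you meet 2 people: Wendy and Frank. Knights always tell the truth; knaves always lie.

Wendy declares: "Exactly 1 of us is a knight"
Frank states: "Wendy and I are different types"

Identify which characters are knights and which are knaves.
Wendy is a knave.
Frank is a knave.

Verification:
- Wendy (knave) says "Exactly 1 of us is a knight" - this is FALSE (a lie) because there are 0 knights.
- Frank (knave) says "Wendy and I are different types" - this is FALSE (a lie) because Frank is a knave and Wendy is a knave.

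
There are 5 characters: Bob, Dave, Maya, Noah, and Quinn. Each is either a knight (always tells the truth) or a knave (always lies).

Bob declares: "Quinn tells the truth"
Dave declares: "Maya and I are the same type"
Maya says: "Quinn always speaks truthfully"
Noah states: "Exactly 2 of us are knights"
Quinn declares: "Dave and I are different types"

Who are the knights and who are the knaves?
Bob is a knight.
Dave is a knave.
Maya is a knight.
Noah is a knave.
Quinn is a knight.

Verification:
- Bob (knight) says "Quinn tells the truth" - this is TRUE because Quinn is a knight.
- Dave (knave) says "Maya and I are the same type" - this is FALSE (a lie) because Dave is a knave and Maya is a knight.
- Maya (knight) says "Quinn always speaks truthfully" - this is TRUE because Quinn is a knight.
- Noah (knave) says "Exactly 2 of us are knights" - this is FALSE (a lie) because there are 3 knights.
- Quinn (knight) says "Dave and I are different types" - this is TRUE because Quinn is a knight and Dave is a knave.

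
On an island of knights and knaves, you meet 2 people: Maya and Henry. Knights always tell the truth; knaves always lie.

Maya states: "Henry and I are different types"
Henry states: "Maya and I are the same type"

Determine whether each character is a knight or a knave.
Maya is a knight.
Henry is a knave.

Verification:
- Maya (knight) says "Henry and I are different types" - this is TRUE because Maya is a knight and Henry is a knave.
- Henry (knave) says "Maya and I are the same type" - this is FALSE (a lie) because Henry is a knave and Maya is a knight.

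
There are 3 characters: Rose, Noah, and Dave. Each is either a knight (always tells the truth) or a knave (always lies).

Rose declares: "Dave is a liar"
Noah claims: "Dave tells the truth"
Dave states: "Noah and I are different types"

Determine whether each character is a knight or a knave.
Rose is a knight.
Noah is a knave.
Dave is a knave.

Verification:
- Rose (knight) says "Dave is a liar" - this is TRUE because Dave is a knave.
- Noah (knave) says "Dave tells the truth" - this is FALSE (a lie) because Dave is a knave.
- Dave (knave) says "Noah and I are different types" - this is FALSE (a lie) because Dave is a knave and Noah is a knave.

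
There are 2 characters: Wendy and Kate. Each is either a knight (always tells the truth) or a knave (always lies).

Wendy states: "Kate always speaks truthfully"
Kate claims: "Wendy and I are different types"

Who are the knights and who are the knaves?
Wendy is a knave.
Kate is a knave.

Verification:
- Wendy (knave) says "Kate always speaks truthfully" - this is FALSE (a lie) because Kate is a knave.
- Kate (knave) says "Wendy and I are different types" - this is FALSE (a lie) because Kate is a knave and Wendy is a knave.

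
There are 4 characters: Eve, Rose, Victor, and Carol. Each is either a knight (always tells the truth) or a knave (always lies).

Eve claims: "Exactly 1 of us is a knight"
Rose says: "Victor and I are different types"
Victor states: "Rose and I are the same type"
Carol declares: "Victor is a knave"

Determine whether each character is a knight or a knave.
Eve is a knave.
Rose is a knight.
Victor is a knave.
Carol is a knight.

Verification:
- Eve (knave) says "Exactly 1 of us is a knight" - this is FALSE (a lie) because there are 2 knights.
- Rose (knight) says "Victor and I are different types" - this is TRUE because Rose is a knight and Victor is a knave.
- Victor (knave) says "Rose and I are the same type" - this is FALSE (a lie) because Victor is a knave and Rose is a knight.
- Carol (knight) says "Victor is a knave" - this is TRUE because Victor is a knave.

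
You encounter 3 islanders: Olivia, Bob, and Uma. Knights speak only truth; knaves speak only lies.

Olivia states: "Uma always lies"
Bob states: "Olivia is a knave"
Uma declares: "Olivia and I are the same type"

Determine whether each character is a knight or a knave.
Olivia is a knight.
Bob is a knave.
Uma is a knave.

Verification:
- Olivia (knight) says "Uma always lies" - this is TRUE because Uma is a knave.
- Bob (knave) says "Olivia is a knave" - this is FALSE (a lie) because Olivia is a knight.
- Uma (knave) says "Olivia and I are the same type" - this is FALSE (a lie) because Uma is a knave and Olivia is a knight.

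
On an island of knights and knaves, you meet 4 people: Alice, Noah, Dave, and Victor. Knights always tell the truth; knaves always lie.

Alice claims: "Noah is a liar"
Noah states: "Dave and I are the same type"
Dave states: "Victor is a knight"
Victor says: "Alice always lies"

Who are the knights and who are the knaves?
Alice is a knave.
Noah is a knight.
Dave is a knight.
Victor is a knight.

Verification:
- Alice (knave) says "Noah is a liar" - this is FALSE (a lie) because Noah is a knight.
- Noah (knight) says "Dave and I are the same type" - this is TRUE because Noah is a knight and Dave is a knight.
- Dave (knight) says "Victor is a knight" - this is TRUE because Victor is a knight.
- Victor (knight) says "Alice always lies" - this is TRUE because Alice is a knave.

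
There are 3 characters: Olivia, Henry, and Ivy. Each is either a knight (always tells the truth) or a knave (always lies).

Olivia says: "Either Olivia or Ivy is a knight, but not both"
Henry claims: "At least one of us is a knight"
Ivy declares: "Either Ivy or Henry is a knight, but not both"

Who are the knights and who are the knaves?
Olivia is a knave.
Henry is a knave.
Ivy is a knave.

Verification:
- Olivia (knave) says "Either Olivia or Ivy is a knight, but not both" - this is FALSE (a lie) because Olivia is a knave and Ivy is a knave.
- Henry (knave) says "At least one of us is a knight" - this is FALSE (a lie) because no one is a knight.
- Ivy (knave) says "Either Ivy or Henry is a knight, but not both" - this is FALSE (a lie) because Ivy is a knave and Henry is a knave.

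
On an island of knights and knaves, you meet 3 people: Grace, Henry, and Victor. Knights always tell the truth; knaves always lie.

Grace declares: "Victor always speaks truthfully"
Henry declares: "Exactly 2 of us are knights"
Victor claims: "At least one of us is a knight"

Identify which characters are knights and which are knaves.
Grace is a knave.
Henry is a knave.
Victor is a knave.

Verification:
- Grace (knave) says "Victor always speaks truthfully" - this is FALSE (a lie) because Victor is a knave.
- Henry (knave) says "Exactly 2 of us are knights" - this is FALSE (a lie) because there are 0 knights.
- Victor (knave) says "At least one of us is a knight" - this is FALSE (a lie) because no one is a knight.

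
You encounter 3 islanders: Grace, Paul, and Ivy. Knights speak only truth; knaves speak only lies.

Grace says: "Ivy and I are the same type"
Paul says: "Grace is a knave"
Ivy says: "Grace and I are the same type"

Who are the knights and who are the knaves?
Grace is a knight.
Paul is a knave.
Ivy is a knight.

Verification:
- Grace (knight) says "Ivy and I are the same type" - this is TRUE because Grace is a knight and Ivy is a knight.
- Paul (knave) says "Grace is a knave" - this is FALSE (a lie) because Grace is a knight.
- Ivy (knight) says "Grace and I are the same type" - this is TRUE because Ivy is a knight and Grace is a knight.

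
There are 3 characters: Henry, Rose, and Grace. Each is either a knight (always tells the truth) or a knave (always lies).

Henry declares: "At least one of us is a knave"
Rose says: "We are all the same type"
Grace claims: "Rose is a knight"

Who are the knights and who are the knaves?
Henry is a knight.
Rose is a knave.
Grace is a knave.

Verification:
- Henry (knight) says "At least one of us is a knave" - this is TRUE because Rose and Grace are knaves.
- Rose (knave) says "We are all the same type" - this is FALSE (a lie) because Henry is a knight and Rose and Grace are knaves.
- Grace (knave) says "Rose is a knight" - this is FALSE (a lie) because Rose is a knave.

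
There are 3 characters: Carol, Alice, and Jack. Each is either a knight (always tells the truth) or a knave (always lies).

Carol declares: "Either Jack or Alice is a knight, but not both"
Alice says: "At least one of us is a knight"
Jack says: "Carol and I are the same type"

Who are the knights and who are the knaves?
Carol is a knight.
Alice is a knight.
Jack is a knave.

Verification:
- Carol (knight) says "Either Jack or Alice is a knight, but not both" - this is TRUE because Jack is a knave and Alice is a knight.
- Alice (knight) says "At least one of us is a knight" - this is TRUE because Carol and Alice are knights.
- Jack (knave) says "Carol and I are the same type" - this is FALSE (a lie) because Jack is a knave and Carol is a knight.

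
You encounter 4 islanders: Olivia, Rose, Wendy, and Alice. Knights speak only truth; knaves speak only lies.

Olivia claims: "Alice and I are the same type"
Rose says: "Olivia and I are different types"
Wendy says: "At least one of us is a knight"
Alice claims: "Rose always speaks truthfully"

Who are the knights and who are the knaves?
Olivia is a knave.
Rose is a knight.
Wendy is a knight.
Alice is a knight.

Verification:
- Olivia (knave) says "Alice and I are the same type" - this is FALSE (a lie) because Olivia is a knave and Alice is a knight.
- Rose (knight) says "Olivia and I are different types" - this is TRUE because Rose is a knight and Olivia is a knave.
- Wendy (knight) says "At least one of us is a knight" - this is TRUE because Rose, Wendy, and Alice are knights.
- Alice (knight) says "Rose always speaks truthfully" - this is TRUE because Rose is a knight.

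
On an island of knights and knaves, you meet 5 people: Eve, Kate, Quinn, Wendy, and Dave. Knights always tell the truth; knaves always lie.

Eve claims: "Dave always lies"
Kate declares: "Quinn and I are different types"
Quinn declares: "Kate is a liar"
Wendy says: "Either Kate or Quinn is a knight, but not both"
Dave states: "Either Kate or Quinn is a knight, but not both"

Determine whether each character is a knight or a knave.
Eve is a knave.
Kate is a knight.
Quinn is a knave.
Wendy is a knight.
Dave is a knight.

Verification:
- Eve (knave) says "Dave always lies" - this is FALSE (a lie) because Dave is a knight.
- Kate (knight) says "Quinn and I are different types" - this is TRUE because Kate is a knight and Quinn is a knave.
- Quinn (knave) says "Kate is a liar" - this is FALSE (a lie) because Kate is a knight.
- Wendy (knight) says "Either Kate or Quinn is a knight, but not both" - this is TRUE because Kate is a knight and Quinn is a knave.
- Dave (knight) says "Either Kate or Quinn is a knight, but not both" - this is TRUE because Kate is a knight and Quinn is a knave.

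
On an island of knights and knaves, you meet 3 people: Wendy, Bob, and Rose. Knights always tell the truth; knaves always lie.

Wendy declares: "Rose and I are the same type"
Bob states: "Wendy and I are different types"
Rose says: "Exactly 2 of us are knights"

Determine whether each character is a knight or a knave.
Wendy is a knave.
Bob is a knight.
Rose is a knight.

Verification:
- Wendy (knave) says "Rose and I are the same type" - this is FALSE (a lie) because Wendy is a knave and Rose is a knight.
- Bob (knight) says "Wendy and I are different types" - this is TRUE because Bob is a knight and Wendy is a knave.
- Rose (knight) says "Exactly 2 of us are knights" - this is TRUE because there are 2 knights.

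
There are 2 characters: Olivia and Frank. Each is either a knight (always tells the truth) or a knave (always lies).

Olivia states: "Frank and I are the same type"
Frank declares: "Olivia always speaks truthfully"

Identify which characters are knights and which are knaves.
Olivia is a knight.
Frank is a knight.

Verification:
- Olivia (knight) says "Frank and I are the same type" - this is TRUE because Olivia is a knight and Frank is a knight.
- Frank (knight) says "Olivia always speaks truthfully" - this is TRUE because Olivia is a knight.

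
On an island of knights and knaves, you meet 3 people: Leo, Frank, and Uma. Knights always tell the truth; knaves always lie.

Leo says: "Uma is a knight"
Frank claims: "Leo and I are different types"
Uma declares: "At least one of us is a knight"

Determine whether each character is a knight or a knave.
Leo is a knave.
Frank is a knave.
Uma is a knave.

Verification:
- Leo (knave) says "Uma is a knight" - this is FALSE (a lie) because Uma is a knave.
- Frank (knave) says "Leo and I are different types" - this is FALSE (a lie) because Frank is a knave and Leo is a knave.
- Uma (knave) says "At least one of us is a knight" - this is FALSE (a lie) because no one is a knight.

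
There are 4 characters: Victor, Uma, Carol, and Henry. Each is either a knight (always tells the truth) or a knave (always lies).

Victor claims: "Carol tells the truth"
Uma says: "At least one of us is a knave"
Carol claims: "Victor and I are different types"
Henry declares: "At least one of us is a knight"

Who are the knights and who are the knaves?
Victor is a knave.
Uma is a knight.
Carol is a knave.
Henry is a knight.

Verification:
- Victor (knave) says "Carol tells the truth" - this is FALSE (a lie) because Carol is a knave.
- Uma (knight) says "At least one of us is a knave" - this is TRUE because Victor and Carol are knaves.
- Carol (knave) says "Victor and I are different types" - this is FALSE (a lie) because Carol is a knave and Victor is a knave.
- Henry (knight) says "At least one of us is a knight" - this is TRUE because Uma and Henry are knights.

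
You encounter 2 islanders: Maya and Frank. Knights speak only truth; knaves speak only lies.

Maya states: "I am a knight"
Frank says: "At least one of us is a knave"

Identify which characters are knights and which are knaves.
Maya is a knave.
Frank is a knight.

Verification:
- Maya (knave) says "I am a knight" - this is FALSE (a lie) because Maya is a knave.
- Frank (knight) says "At least one of us is a knave" - this is TRUE because Maya is a knave.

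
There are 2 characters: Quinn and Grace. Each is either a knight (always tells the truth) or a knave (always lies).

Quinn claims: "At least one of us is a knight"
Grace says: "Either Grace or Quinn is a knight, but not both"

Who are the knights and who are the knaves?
Quinn is a knave.
Grace is a knave.

Verification:
- Quinn (knave) says "At least one of us is a knight" - this is FALSE (a lie) because no one is a knight.
- Grace (knave) says "Either Grace or Quinn is a knight, but not both" - this is FALSE (a lie) because Grace is a knave and Quinn is a knave.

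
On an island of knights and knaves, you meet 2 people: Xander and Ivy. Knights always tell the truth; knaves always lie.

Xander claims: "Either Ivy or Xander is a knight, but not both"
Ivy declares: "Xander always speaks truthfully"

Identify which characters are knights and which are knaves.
Xander is a knave.
Ivy is a knave.

Verification:
- Xander (knave) says "Either Ivy or Xander is a knight, but not both" - this is FALSE (a lie) because Ivy is a knave and Xander is a knave.
- Ivy (knave) says "Xander always speaks truthfully" - this is FALSE (a lie) because Xander is a knave.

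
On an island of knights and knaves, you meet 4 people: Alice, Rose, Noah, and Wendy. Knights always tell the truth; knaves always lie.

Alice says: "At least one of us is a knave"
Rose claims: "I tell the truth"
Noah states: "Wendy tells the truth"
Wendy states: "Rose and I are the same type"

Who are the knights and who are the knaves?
Alice is a knight.
Rose is a knight.
Noah is a knave.
Wendy is a knave.

Verification:
- Alice (knight) says "At least one of us is a knave" - this is TRUE because Noah and Wendy are knaves.
- Rose (knight) says "I tell the truth" - this is TRUE because Rose is a knight.
- Noah (knave) says "Wendy tells the truth" - this is FALSE (a lie) because Wendy is a knave.
- Wendy (knave) says "Rose and I are the same type" - this is FALSE (a lie) because Wendy is a knave and Rose is a knight.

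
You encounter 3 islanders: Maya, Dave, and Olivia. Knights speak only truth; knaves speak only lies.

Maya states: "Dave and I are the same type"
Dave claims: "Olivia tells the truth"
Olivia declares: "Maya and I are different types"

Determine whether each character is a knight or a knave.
Maya is a knave.
Dave is a knight.
Olivia is a knight.

Verification:
- Maya (knave) says "Dave and I are the same type" - this is FALSE (a lie) because Maya is a knave and Dave is a knight.
- Dave (knight) says "Olivia tells the truth" - this is TRUE because Olivia is a knight.
- Olivia (knight) says "Maya and I are different types" - this is TRUE because Olivia is a knight and Maya is a knave.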